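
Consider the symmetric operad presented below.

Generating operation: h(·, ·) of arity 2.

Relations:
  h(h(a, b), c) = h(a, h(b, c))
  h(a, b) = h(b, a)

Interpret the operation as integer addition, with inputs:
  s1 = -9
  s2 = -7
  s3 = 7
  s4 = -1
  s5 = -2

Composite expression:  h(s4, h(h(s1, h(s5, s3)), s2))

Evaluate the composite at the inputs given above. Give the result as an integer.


-12

h(s5, s3) = 5
h(s1, h(s5, s3)) = -4
h(h(s1, h(s5, s3)), s2) = -11
h(s4, h(h(s1, h(s5, s3)), s2)) = -12


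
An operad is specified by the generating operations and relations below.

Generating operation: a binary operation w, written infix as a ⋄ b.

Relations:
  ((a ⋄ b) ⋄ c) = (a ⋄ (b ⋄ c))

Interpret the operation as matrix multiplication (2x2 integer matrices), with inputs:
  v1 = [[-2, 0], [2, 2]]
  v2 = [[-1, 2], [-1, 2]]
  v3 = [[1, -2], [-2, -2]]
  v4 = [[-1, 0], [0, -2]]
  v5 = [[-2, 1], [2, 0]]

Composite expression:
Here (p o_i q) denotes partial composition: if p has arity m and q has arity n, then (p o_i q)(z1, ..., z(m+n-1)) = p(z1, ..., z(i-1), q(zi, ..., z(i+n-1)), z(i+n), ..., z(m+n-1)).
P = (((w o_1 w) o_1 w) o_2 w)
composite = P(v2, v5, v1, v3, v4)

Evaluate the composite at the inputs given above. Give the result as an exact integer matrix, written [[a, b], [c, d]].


(v5 ⋄ v1) = [[6, 2], [-4, 0]]
(v2 ⋄ (v5 ⋄ v1)) = [[-14, -2], [-14, -2]]
((v2 ⋄ (v5 ⋄ v1)) ⋄ v3) = [[-10, 32], [-10, 32]]
(((v2 ⋄ (v5 ⋄ v1)) ⋄ v3) ⋄ v4) = [[10, -64], [10, -64]]

[[10, -64], [10, -64]]


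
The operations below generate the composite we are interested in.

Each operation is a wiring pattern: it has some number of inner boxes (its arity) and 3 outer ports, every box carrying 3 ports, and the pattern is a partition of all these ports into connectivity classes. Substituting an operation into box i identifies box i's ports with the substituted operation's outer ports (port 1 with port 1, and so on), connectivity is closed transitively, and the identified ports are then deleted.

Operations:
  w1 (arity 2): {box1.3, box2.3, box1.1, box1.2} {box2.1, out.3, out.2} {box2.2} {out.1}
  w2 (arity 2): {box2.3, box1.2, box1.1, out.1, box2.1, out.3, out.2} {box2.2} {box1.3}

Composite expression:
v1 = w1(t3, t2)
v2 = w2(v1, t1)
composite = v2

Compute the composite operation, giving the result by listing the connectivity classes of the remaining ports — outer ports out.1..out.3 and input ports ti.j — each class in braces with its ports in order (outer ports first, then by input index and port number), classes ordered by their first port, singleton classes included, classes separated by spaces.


{out.1, out.2, out.3, t1.1, t1.3, t2.1} {t1.2} {t2.2} {t2.3, t3.1, t3.2, t3.3}

Treat the ports identified at w2 as solder joints: merge, then drop.
w1 over (t3, t2) gives {out.1} {out.2, out.3, t2.1} {t2.2} {t2.3, t3.1, t3.2, t3.3}, out.j being that stage's outer ports
w2 over (t3, t2, t1) gives {out.1, out.2, out.3, t1.1, t1.3, t2.1} {t1.2} {t2.2} {t2.3, t3.1, t3.2, t3.3}, out.j being that stage's outer ports


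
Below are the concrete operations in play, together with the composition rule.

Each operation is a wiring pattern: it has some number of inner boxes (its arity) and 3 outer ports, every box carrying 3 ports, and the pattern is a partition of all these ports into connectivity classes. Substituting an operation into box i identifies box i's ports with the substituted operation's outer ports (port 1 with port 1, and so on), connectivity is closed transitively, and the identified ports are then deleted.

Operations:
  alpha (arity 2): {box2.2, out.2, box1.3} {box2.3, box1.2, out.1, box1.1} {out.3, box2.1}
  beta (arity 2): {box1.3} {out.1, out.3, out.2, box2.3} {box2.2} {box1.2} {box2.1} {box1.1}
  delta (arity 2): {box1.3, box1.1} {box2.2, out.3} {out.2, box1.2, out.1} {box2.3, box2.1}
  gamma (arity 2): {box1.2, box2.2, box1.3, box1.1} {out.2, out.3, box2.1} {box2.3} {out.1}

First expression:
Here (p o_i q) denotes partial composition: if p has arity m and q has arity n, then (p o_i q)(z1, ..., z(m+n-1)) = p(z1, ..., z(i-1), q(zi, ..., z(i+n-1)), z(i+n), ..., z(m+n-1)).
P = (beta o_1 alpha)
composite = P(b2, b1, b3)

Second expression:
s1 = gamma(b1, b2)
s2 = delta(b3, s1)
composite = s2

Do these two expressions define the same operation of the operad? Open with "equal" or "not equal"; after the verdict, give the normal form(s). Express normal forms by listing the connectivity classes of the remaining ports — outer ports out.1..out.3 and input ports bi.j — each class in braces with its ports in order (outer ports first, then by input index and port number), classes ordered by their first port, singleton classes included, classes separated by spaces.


not equal — first {out.1, out.2, out.3, b3.3} {b1.1} {b1.2, b2.3} {b1.3, b2.1, b2.2} {b3.1} {b3.2}, second {out.1, out.2, b3.2} {out.3, b2.1} {b1.1, b1.2, b1.3, b2.2} {b2.3} {b3.1, b3.3}

Normal form of the first expression: {out.1, out.2, out.3, b3.3} {b1.1} {b1.2, b2.3} {b1.3, b2.1, b2.2} {b3.1} {b3.2}
Normal form of the second expression: {out.1, out.2, b3.2} {out.3, b2.1} {b1.1, b1.2, b1.3, b2.2} {b2.3} {b3.1, b3.3}
They disagree, so not equal.


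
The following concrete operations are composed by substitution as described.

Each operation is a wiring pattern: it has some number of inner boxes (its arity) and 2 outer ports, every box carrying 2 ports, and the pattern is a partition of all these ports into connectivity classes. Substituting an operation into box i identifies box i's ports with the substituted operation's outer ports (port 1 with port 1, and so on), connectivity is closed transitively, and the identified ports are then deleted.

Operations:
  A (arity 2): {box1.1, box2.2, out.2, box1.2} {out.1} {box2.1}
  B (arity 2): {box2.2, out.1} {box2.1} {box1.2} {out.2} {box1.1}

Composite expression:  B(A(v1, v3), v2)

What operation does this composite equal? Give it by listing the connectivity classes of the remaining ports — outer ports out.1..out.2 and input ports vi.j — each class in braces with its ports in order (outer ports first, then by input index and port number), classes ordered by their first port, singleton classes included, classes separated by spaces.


{out.1, v2.2} {out.2} {v1.1, v1.2, v3.2} {v2.1} {v3.1}

Connectivity passes through glued B-boundaries; trace each wire chain.
stage A: inputs (v1, v3), connectivity {out.1} {out.2, v1.1, v1.2, v3.2} {v3.1}, out.j its boundary
stage B: inputs (v1, v3, v2), connectivity {out.1, v2.2} {out.2} {v1.1, v1.2, v3.2} {v2.1} {v3.1}, out.j its boundary


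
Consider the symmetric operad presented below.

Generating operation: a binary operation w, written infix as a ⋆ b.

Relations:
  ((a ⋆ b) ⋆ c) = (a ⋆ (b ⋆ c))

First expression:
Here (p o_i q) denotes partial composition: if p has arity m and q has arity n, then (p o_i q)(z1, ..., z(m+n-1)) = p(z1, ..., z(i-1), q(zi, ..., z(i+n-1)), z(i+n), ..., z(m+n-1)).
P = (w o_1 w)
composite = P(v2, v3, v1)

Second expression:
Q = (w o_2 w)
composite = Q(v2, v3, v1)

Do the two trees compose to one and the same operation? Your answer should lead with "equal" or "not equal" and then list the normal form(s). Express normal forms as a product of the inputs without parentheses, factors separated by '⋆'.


equal; the common form is v2 ⋆ v3 ⋆ v1

Normal form of the first expression: v2 ⋆ v3 ⋆ v1
Normal form of the second expression: v2 ⋆ v3 ⋆ v1
Both agree, so they are equal.


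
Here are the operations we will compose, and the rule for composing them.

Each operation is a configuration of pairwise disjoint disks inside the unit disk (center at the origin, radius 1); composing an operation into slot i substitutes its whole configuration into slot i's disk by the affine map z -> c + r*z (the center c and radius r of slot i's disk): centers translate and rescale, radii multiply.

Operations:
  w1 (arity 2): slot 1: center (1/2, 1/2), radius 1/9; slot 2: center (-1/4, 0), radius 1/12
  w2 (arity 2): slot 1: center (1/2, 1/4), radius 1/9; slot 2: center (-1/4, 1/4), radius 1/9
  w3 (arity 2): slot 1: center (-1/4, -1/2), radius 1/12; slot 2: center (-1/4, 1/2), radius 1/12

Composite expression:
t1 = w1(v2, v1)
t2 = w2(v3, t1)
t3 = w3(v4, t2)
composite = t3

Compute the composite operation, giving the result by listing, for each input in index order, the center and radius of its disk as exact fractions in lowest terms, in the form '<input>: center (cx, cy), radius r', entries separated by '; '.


v1: center (-59/216, 25/48), radius 1/1296; v2: center (-115/432, 227/432), radius 1/972; v3: center (-5/24, 25/48), radius 1/108; v4: center (-1/4, -1/2), radius 1/12


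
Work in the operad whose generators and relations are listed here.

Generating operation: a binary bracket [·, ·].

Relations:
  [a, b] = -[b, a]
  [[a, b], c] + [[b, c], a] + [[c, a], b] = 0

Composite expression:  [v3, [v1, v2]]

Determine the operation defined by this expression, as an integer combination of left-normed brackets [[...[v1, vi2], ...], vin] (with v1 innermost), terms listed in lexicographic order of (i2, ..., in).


Skip Jacobi rewriting: expand, keep v1-initial words, read off terms.
Composite bracket: [v3, [v1, v2]]
Applying ab - ba throughout gives 4 signed words (2^2 = 4).
Collect the words opening with v1:
  v1v2v3 (sign -1) contributes -[[v1, v2], v3]

-[[v1, v2], v3]


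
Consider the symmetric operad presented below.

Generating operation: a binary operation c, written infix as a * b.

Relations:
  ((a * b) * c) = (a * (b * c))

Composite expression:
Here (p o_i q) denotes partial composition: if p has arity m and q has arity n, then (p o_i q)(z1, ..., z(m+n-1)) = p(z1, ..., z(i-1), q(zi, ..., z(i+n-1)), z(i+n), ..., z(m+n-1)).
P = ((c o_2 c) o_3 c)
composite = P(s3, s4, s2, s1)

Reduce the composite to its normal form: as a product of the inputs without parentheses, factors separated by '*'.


Every regrouping of c is equal, so read the s-inputs in written order.
(s2 * s1) reduces to s2 * s1
(s4 * (s2 * s1)) reduces to s4 * s2 * s1
(s3 * (s4 * (s2 * s1))) reduces to s3 * s4 * s2 * s1

s3 * s4 * s2 * s1


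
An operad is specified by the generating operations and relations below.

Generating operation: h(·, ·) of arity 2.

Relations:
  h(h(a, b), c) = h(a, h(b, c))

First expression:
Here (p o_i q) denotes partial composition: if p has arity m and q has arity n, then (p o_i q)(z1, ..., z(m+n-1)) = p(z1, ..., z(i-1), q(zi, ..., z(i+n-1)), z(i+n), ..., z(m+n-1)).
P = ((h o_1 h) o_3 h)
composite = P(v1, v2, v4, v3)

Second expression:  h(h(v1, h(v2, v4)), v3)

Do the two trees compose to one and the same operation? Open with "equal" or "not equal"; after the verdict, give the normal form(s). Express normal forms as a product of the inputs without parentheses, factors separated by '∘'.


equal: each reduces to v1 ∘ v2 ∘ v4 ∘ v3

The first expression reduces to v1 ∘ v2 ∘ v4 ∘ v3
The second expression reduces to v1 ∘ v2 ∘ v4 ∘ v3
Same normal form: equal.


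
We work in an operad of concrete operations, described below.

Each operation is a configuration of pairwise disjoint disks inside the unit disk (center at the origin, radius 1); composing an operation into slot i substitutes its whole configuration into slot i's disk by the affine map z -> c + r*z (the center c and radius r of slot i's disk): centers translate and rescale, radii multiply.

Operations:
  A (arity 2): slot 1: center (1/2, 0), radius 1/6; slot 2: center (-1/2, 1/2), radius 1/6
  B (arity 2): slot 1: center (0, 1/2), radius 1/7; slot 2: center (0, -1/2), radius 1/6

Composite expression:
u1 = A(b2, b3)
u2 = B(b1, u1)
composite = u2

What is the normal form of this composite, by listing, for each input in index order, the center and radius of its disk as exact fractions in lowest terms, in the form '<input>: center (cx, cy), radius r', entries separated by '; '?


b1: center (0, 1/2), radius 1/7; b2: center (1/12, -1/2), radius 1/36; b3: center (-1/12, -5/12), radius 1/36

Nesting under B composes maps z -> c + r*z down each b-path.
input b1: applying the 1 nested substitution gives center (0, 1/2), radius 1/7
input b2: applying the 2 nested substitutions gives center (1/12, -1/2), radius 1/36
input b3: applying the 2 nested substitutions gives center (-1/12, -5/12), radius 1/36


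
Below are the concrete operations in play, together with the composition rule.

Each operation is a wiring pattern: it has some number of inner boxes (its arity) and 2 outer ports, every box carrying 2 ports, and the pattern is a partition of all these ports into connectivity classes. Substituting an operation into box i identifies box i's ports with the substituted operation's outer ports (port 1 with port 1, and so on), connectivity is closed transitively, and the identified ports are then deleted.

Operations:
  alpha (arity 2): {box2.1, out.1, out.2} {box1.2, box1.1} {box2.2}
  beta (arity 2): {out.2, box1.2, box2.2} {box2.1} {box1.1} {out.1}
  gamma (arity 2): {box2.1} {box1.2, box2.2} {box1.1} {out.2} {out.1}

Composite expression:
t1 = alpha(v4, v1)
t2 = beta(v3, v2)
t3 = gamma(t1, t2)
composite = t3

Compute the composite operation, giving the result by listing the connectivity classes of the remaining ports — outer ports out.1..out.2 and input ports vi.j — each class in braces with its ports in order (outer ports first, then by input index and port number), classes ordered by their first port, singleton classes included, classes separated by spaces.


{out.1} {out.2} {v1.1, v2.2, v3.2} {v1.2} {v2.1} {v3.1} {v4.1, v4.2}

Connectivity passes through glued gamma-boundaries; trace each wire chain.
the subtree at alpha composes to {out.1, out.2, v1.1} {v1.2} {v4.1, v4.2} on (v4, v1); out.j = own outer ports
the subtree at beta composes to {out.1} {out.2, v2.2, v3.2} {v2.1} {v3.1} on (v3, v2); out.j = own outer ports
the subtree at gamma composes to {out.1} {out.2} {v1.1, v2.2, v3.2} {v1.2} {v2.1} {v3.1} {v4.1, v4.2} on (v4, v1, v3, v2); out.j = own outer ports


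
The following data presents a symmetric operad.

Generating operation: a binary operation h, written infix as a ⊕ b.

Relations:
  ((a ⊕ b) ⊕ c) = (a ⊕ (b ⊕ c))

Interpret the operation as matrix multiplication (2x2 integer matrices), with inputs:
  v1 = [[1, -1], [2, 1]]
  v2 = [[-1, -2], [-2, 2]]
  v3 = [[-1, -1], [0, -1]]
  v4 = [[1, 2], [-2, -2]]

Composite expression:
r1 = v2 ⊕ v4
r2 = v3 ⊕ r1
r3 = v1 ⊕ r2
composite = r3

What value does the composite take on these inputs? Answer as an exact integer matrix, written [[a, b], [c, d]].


[[-3, -2], [12, 20]]


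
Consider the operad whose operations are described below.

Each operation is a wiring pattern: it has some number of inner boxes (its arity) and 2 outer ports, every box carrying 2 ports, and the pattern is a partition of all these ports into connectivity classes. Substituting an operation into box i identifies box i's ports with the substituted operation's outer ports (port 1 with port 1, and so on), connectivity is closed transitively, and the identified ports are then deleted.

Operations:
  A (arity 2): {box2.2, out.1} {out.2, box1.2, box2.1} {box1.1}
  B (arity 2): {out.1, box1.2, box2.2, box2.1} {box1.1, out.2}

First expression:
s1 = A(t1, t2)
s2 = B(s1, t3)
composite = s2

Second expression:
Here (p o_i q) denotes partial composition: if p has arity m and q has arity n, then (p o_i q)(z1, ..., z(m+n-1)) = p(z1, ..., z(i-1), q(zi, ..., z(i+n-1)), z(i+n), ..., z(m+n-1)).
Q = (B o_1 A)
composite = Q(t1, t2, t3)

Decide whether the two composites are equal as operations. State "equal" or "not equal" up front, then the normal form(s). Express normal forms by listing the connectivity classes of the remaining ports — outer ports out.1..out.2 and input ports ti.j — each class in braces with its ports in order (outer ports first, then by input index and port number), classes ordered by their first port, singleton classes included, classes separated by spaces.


The first composite normalizes to {out.1, t1.2, t2.1, t3.1, t3.2} {out.2, t2.2} {t1.1}
The second composite normalizes to {out.1, t1.2, t2.1, t3.1, t3.2} {out.2, t2.2} {t1.1}
Same normal form: equal.

equal: each reduces to {out.1, t1.2, t2.1, t3.1, t3.2} {out.2, t2.2} {t1.1}


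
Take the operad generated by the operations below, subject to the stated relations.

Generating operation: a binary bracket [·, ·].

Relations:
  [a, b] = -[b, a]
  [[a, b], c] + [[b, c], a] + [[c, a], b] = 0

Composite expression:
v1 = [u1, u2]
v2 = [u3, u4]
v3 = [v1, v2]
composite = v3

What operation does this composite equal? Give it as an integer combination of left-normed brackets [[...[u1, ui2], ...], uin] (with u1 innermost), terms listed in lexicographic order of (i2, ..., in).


[[[u1, u2], u3], u4] - [[[u1, u2], u4], u3]

Expand each bracket as ab - ba; the u1-initial words give the coefficients.
Composite bracket: [[u1, u2], [u3, u4]]
Full expansion: 8 signed words from ab - ba (2^3 = 8).
Keep just the words that open with u1:
  the word u1u2u3u4 carries sign +1 and contributes +[[[u1, u2], u3], u4]
  the word u1u2u4u3 carries sign -1 and contributes -[[[u1, u2], u4], u3]


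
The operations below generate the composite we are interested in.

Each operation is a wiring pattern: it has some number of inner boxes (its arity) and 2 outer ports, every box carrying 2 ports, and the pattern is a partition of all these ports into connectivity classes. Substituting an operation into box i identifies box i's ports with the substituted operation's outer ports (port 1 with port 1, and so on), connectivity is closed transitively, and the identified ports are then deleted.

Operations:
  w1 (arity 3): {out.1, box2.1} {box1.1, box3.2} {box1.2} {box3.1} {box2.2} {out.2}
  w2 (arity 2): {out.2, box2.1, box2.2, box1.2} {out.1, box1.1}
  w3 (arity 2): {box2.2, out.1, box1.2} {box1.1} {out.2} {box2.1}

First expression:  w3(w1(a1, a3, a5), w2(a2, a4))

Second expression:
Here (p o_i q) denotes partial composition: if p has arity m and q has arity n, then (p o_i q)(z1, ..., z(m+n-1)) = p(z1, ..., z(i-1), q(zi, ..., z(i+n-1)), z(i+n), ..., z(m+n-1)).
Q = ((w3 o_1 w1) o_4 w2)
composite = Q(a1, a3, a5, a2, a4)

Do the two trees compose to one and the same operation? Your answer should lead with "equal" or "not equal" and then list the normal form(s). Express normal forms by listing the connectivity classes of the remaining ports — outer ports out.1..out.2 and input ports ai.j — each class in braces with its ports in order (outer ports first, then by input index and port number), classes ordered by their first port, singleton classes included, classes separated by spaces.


equal; the common form is {out.1, a2.2, a4.1, a4.2} {out.2} {a1.1, a5.2} {a1.2} {a2.1} {a3.1} {a3.2} {a5.1}

The first expression, normalized: {out.1, a2.2, a4.1, a4.2} {out.2} {a1.1, a5.2} {a1.2} {a2.1} {a3.1} {a3.2} {a5.1}
The second expression, normalized: {out.1, a2.2, a4.1, a4.2} {out.2} {a1.1, a5.2} {a1.2} {a2.1} {a3.1} {a3.2} {a5.1}
Identical normal forms: equal.


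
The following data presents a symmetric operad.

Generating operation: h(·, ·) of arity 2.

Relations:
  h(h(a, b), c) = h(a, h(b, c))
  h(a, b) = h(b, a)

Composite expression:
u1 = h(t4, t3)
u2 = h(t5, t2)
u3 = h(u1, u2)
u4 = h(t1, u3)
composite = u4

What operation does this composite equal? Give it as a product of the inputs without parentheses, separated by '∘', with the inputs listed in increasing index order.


t1 ∘ t2 ∘ t3 ∘ t4 ∘ t5


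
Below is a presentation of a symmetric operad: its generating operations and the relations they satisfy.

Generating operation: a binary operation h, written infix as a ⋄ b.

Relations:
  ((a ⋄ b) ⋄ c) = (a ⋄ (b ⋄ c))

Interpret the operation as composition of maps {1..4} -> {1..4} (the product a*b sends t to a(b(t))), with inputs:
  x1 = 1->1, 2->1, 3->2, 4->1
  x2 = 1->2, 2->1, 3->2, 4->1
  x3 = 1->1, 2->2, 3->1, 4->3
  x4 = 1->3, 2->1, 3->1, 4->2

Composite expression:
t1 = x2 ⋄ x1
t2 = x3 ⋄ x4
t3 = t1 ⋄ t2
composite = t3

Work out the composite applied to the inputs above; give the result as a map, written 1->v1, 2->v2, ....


(x2 ⋄ x1) = 1->2, 2->2, 3->1, 4->2
(x3 ⋄ x4) = 1->1, 2->1, 3->1, 4->2
((x2 ⋄ x1) ⋄ (x3 ⋄ x4)) = 1->2, 2->2, 3->2, 4->2

1->2, 2->2, 3->2, 4->2


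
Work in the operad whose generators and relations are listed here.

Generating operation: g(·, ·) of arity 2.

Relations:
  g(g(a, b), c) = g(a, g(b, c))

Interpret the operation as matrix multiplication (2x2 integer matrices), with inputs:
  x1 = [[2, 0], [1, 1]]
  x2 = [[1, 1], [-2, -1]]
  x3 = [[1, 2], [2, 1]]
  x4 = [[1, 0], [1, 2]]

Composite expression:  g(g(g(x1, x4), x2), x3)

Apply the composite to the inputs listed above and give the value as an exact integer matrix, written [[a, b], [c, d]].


g(x1, x4) = [[2, 0], [2, 2]]
g(g(x1, x4), x2) = [[2, 2], [-2, 0]]
g(g(g(x1, x4), x2), x3) = [[6, 6], [-2, -4]]

[[6, 6], [-2, -4]]


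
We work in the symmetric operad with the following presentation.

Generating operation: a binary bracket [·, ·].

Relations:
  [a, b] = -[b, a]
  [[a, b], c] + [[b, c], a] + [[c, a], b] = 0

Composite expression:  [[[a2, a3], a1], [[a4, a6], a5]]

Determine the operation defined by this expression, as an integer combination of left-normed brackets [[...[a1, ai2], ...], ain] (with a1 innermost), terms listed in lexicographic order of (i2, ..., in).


-[[[[[a1, a2], a3], a4], a6], a5] + [[[[[a1, a2], a3], a5], a4], a6] - [[[[[a1, a2], a3], a5], a6], a4] + [[[[[a1, a2], a3], a6], a4], a5] + [[[[[a1, a3], a2], a4], a6], a5] - [[[[[a1, a3], a2], a5], a4], a6] + [[[[[a1, a3], a2], a5], a6], a4] - [[[[[a1, a3], a2], a6], a4], a5]


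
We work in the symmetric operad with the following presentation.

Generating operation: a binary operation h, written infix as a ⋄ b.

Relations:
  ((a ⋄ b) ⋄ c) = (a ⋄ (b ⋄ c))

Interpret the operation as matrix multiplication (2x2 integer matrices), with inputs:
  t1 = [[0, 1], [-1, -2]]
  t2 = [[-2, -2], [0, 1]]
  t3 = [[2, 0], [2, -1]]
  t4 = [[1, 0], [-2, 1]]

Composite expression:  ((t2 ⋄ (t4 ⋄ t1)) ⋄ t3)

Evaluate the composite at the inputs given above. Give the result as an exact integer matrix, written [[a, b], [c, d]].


[[16, -6], [-10, 4]]


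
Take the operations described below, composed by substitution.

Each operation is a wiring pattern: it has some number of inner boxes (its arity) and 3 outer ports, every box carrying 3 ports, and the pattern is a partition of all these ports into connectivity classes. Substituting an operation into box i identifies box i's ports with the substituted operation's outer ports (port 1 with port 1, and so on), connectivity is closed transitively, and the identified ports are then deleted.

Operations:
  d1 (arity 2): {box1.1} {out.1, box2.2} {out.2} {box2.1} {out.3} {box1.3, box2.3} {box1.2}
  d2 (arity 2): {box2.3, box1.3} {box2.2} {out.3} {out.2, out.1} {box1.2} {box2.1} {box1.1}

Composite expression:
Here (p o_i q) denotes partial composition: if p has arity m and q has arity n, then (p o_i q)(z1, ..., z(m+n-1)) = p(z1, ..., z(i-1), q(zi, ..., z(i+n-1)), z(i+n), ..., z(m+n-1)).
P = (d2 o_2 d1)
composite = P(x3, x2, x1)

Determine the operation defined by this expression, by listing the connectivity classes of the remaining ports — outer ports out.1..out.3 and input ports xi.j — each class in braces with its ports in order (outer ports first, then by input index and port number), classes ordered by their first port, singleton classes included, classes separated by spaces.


Two ports join when wires chain via d2-identified ports.
d1 over (x2, x1) gives {out.1, x1.2} {out.2} {out.3} {x1.1} {x1.3, x2.3} {x2.1} {x2.2}, out.j being that stage's outer ports
d2 over (x3, x2, x1) gives {out.1, out.2} {out.3} {x1.1} {x1.2} {x1.3, x2.3} {x2.1} {x2.2} {x3.1} {x3.2} {x3.3}, out.j being that stage's outer ports

{out.1, out.2} {out.3} {x1.1} {x1.2} {x1.3, x2.3} {x2.1} {x2.2} {x3.1} {x3.2} {x3.3}


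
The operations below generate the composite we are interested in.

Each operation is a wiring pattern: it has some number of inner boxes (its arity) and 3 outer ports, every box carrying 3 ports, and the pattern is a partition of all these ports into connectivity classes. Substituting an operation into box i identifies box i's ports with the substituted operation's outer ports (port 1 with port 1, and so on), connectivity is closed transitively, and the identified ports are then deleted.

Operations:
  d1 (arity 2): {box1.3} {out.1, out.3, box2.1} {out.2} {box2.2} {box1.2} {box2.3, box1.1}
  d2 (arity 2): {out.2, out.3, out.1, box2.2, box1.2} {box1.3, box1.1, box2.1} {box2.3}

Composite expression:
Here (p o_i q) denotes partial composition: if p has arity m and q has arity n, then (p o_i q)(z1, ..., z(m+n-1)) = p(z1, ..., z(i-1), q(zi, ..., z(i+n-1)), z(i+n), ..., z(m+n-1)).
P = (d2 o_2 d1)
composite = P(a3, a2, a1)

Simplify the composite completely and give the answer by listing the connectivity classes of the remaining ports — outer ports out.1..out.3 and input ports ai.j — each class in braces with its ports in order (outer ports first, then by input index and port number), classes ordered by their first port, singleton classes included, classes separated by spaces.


{out.1, out.2, out.3, a3.2} {a1.1, a3.1, a3.3} {a1.2} {a1.3, a2.1} {a2.2} {a2.3}

Treat the ports identified at d2 as solder joints: merge, then drop.
through d1, on inputs (a2, a1): {out.1, out.3, a1.1} {out.2} {a1.2} {a1.3, a2.1} {a2.2} {a2.3} (out.j = stage outer ports)
through d2, on inputs (a3, a2, a1): {out.1, out.2, out.3, a3.2} {a1.1, a3.1, a3.3} {a1.2} {a1.3, a2.1} {a2.2} {a2.3} (out.j = stage outer ports)


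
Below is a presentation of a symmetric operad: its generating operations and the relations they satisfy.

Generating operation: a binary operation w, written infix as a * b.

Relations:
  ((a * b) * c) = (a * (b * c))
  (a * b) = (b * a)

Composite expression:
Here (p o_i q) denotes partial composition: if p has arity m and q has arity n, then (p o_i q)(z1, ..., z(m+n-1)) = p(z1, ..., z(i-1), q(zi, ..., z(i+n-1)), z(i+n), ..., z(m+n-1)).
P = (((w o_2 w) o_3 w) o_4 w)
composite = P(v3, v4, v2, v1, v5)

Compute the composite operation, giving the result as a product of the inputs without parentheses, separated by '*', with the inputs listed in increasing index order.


Any arrangement under w is one operation, so sort the v-inputs.
(v1 * v5) unparenthesizes to v1 * v5
(v2 * (v1 * v5)) unparenthesizes to v2 * v1 * v5
(v4 * (v2 * (v1 * v5))) unparenthesizes to v4 * v2 * v1 * v5
(v3 * (v4 * (v2 * (v1 * v5)))) unparenthesizes to v3 * v4 * v2 * v1 * v5
sorting the factors by input index: v1 * v2 * v3 * v4 * v5

v1 * v2 * v3 * v4 * v5


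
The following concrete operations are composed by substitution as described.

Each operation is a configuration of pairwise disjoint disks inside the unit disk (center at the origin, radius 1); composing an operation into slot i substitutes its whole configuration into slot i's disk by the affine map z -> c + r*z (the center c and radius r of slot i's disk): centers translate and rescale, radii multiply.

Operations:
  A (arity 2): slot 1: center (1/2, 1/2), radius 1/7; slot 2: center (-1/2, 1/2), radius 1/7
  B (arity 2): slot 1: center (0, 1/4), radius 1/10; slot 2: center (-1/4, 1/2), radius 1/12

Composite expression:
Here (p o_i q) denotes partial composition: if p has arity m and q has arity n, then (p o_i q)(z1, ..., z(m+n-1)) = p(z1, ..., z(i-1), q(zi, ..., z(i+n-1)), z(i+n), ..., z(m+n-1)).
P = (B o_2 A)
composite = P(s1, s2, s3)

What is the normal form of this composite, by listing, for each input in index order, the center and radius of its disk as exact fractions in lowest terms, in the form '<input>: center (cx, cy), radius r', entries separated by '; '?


s1: center (0, 1/4), radius 1/10; s2: center (-5/24, 13/24), radius 1/84; s3: center (-7/24, 13/24), radius 1/84


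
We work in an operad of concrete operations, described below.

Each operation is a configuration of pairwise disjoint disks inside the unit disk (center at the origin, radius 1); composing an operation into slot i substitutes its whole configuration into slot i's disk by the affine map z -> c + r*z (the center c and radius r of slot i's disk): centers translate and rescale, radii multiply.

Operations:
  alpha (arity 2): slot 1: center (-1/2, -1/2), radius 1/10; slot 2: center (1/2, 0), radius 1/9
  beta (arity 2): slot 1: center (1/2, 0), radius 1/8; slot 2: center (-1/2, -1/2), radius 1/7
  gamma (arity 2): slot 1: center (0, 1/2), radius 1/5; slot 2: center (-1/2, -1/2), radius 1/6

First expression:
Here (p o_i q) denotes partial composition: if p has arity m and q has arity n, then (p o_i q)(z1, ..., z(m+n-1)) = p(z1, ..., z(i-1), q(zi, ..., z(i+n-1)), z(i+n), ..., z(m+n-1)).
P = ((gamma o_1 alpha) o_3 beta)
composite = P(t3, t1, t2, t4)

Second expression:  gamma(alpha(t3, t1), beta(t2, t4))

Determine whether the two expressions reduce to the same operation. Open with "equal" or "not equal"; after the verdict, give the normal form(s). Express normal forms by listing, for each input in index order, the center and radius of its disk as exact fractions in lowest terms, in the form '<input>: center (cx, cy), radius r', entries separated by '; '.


equal; both compose to t1: center (1/10, 1/2), radius 1/45; t2: center (-5/12, -1/2), radius 1/48; t3: center (-1/10, 2/5), radius 1/50; t4: center (-7/12, -7/12), radius 1/42

The first composite normalizes to t1: center (1/10, 1/2), radius 1/45; t2: center (-5/12, -1/2), radius 1/48; t3: center (-1/10, 2/5), radius 1/50; t4: center (-7/12, -7/12), radius 1/42
The second composite normalizes to t1: center (1/10, 1/2), radius 1/45; t2: center (-5/12, -1/2), radius 1/48; t3: center (-1/10, 2/5), radius 1/50; t4: center (-7/12, -7/12), radius 1/42
The normal forms match — equal.


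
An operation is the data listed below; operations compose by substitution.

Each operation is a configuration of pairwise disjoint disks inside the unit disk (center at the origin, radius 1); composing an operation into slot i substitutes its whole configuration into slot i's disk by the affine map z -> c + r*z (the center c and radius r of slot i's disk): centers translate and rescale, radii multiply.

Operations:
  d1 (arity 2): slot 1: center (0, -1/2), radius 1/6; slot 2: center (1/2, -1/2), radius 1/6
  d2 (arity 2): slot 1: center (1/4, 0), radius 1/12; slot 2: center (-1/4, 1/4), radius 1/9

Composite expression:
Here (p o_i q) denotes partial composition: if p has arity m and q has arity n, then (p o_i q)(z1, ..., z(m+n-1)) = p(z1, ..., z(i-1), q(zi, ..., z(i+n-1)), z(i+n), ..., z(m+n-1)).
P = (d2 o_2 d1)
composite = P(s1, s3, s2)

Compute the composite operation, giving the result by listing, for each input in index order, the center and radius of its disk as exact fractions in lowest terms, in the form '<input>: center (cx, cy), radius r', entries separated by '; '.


s1: center (1/4, 0), radius 1/12; s2: center (-7/36, 7/36), radius 1/54; s3: center (-1/4, 7/36), radius 1/54

Follow each s-input down from d2: c' goes to c + r*c', radius to r*r'.
for s1, the 1-step affine chain lands on center (1/4, 0), radius 1/12
for s3, the 2-step affine chain lands on center (-1/4, 7/36), radius 1/54
for s2, the 2-step affine chain lands on center (-7/36, 7/36), radius 1/54


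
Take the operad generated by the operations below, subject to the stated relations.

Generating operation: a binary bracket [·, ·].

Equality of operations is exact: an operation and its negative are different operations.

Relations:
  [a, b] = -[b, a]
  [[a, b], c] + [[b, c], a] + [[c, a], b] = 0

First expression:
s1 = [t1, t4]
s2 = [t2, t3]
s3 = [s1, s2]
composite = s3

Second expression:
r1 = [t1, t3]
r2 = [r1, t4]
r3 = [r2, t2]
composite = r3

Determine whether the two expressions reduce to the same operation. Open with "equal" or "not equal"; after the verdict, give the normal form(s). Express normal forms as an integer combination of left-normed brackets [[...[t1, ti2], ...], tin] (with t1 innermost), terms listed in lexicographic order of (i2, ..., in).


Normal form of the first expression: [[[t1, t4], t2], t3] - [[[t1, t4], t3], t2]
Normal form of the second expression: [[[t1, t3], t4], t2]
Different reductions; not equal.

not equal; the first gives [[[t1, t4], t2], t3] - [[[t1, t4], t3], t2] and the second [[[t1, t3], t4], t2]


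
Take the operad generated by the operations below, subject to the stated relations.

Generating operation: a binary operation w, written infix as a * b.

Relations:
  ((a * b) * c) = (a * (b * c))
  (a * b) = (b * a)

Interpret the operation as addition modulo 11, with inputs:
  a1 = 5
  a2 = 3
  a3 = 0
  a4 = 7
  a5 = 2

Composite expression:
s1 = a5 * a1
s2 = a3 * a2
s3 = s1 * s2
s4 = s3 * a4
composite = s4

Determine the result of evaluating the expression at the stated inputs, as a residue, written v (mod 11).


(a5 * a1) = 7
(a3 * a2) = 3
((a5 * a1) * (a3 * a2)) = 10
(((a5 * a1) * (a3 * a2)) * a4) = 6

6 (mod 11)


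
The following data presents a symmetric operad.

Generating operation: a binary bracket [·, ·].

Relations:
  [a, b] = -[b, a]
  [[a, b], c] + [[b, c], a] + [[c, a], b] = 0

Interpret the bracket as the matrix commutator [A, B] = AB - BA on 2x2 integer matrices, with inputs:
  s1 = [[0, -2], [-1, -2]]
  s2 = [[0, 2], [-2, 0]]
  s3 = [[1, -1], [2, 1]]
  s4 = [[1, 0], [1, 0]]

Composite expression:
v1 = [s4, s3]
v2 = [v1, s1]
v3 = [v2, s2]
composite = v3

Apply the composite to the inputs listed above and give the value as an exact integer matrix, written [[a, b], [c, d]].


[s4, s3] = [[1, -1], [-2, -1]]
[[s4, s3], s1] = [[-3, -2], [-2, 3]]
[[[s4, s3], s1], s2] = [[8, -12], [-12, -8]]

[[8, -12], [-12, -8]]


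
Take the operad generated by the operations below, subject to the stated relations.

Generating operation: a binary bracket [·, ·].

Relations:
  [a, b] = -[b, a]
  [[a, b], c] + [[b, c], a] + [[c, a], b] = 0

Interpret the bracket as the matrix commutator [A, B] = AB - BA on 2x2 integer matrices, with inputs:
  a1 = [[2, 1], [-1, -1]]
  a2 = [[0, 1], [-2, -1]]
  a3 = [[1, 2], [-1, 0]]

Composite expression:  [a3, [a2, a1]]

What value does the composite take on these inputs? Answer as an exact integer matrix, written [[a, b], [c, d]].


[a2, a1] = [[1, -2], [-5, -1]]
[a3, [a2, a1]] = [[-12, -6], [3, 12]]

[[-12, -6], [3, 12]]


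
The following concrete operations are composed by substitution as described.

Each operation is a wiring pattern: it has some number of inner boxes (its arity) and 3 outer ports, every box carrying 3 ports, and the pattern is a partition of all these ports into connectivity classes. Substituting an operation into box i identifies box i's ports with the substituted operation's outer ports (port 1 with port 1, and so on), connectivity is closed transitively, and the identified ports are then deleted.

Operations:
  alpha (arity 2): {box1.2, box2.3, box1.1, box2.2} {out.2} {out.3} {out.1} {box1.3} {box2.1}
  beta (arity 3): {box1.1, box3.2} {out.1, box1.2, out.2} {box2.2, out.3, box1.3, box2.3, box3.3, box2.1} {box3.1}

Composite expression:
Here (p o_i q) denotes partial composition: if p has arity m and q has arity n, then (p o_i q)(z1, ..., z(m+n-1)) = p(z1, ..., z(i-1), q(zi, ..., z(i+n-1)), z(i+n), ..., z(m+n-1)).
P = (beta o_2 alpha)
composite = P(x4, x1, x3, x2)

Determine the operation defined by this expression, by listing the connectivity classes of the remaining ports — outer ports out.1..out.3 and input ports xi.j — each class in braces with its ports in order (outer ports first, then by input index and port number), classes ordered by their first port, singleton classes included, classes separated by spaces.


{out.1, out.2, x4.2} {out.3, x2.3, x4.3} {x1.1, x1.2, x3.2, x3.3} {x1.3} {x2.1} {x2.2, x4.1} {x3.1}

Reachability decides: close wires over beta-identified ports.
through alpha, on inputs (x1, x3): {out.1} {out.2} {out.3} {x1.1, x1.2, x3.2, x3.3} {x1.3} {x3.1} (out.j = stage outer ports)
through beta, on inputs (x4, x1, x3, x2): {out.1, out.2, x4.2} {out.3, x2.3, x4.3} {x1.1, x1.2, x3.2, x3.3} {x1.3} {x2.1} {x2.2, x4.1} {x3.1} (out.j = stage outer ports)


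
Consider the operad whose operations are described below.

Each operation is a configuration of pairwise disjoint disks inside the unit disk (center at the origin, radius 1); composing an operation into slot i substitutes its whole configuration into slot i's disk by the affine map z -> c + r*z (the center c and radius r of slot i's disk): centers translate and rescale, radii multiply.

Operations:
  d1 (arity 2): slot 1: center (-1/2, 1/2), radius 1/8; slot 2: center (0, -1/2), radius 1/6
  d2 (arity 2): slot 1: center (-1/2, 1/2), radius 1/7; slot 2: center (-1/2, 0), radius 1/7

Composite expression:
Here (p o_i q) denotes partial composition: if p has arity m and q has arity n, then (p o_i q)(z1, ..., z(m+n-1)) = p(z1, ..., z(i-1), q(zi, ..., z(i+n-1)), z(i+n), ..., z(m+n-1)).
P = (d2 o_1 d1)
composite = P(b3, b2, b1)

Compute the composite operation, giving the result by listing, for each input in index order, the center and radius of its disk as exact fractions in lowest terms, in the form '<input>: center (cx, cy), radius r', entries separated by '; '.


b1: center (-1/2, 0), radius 1/7; b2: center (-1/2, 3/7), radius 1/42; b3: center (-4/7, 4/7), radius 1/56

Affine substitution under d2: radii multiply and b-centers shift.
b3: after 2 affine steps, its disk has center (-4/7, 4/7), radius 1/56
b2: after 2 affine steps, its disk has center (-1/2, 3/7), radius 1/42
b1: after 1 affine step, its disk has center (-1/2, 0), radius 1/7


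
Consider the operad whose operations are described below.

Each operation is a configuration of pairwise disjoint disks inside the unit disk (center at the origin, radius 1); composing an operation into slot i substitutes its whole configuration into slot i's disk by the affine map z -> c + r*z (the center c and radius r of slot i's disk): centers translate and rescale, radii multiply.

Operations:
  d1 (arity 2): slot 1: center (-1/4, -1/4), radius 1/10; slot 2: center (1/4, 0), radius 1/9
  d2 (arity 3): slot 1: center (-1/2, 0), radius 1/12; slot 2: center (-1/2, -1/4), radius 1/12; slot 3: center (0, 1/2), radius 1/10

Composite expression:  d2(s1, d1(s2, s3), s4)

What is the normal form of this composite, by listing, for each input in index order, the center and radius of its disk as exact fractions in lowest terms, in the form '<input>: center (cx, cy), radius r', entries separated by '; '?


Follow each s-input down from d2: c' goes to c + r*c', radius to r*r'.
tracing s1 down its 1-map path: center (-1/2, 0), radius 1/12
tracing s2 down its 2-map path: center (-25/48, -13/48), radius 1/120
tracing s3 down its 2-map path: center (-23/48, -1/4), radius 1/108
tracing s4 down its 1-map path: center (0, 1/2), radius 1/10

s1: center (-1/2, 0), radius 1/12; s2: center (-25/48, -13/48), radius 1/120; s3: center (-23/48, -1/4), radius 1/108; s4: center (0, 1/2), radius 1/10


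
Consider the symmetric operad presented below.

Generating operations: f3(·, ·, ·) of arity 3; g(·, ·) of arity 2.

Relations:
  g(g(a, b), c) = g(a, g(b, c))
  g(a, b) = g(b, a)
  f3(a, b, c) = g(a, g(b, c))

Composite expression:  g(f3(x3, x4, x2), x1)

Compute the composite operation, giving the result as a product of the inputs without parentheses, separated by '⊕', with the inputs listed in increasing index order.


x1 ⊕ x2 ⊕ x3 ⊕ x4

Key point: g commutes, so take the x-inputs in any fixed order.
f3(x3, x4, x2) collapses to x3 ⊕ x4 ⊕ x2
g(f3(x3, x4, x2), x1) collapses to x3 ⊕ x4 ⊕ x2 ⊕ x1
commutativity sorts the factors: x1 ⊕ x2 ⊕ x3 ⊕ x4


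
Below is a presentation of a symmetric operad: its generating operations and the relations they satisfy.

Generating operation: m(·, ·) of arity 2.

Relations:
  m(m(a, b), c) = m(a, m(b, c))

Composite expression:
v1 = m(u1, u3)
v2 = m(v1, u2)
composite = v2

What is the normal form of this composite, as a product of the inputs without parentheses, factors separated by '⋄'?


u1 ⋄ u3 ⋄ u2

Under associativity of m, the answer is the u's in reading order.
m(u1, u3) linearizes to u1 ⋄ u3
m(m(u1, u3), u2) linearizes to u1 ⋄ u3 ⋄ u2
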